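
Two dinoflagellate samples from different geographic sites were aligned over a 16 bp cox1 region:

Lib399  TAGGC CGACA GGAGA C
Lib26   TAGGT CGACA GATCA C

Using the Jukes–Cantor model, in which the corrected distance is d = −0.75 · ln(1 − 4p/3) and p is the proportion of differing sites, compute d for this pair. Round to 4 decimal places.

Mismatches occur at site 5 (C→T), site 12 (G→A), site 13 (A→T), site 14 (G→C).
p = 4/16 = 0.250000.
d = −0.75 · ln(1 − (4/3)·0.250000) = −0.75 · ln(0.666667) = −0.75 · (-0.405465) = 0.3041.

0.3041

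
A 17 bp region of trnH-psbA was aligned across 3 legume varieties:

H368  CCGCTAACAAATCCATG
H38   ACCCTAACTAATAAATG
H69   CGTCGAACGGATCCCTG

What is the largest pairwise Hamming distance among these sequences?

Pairwise Hamming distances:
  H368 vs H38: 5
  H368 vs H69: 6
  H38 vs H69: 9
The largest is 9, between H38 and H69.

9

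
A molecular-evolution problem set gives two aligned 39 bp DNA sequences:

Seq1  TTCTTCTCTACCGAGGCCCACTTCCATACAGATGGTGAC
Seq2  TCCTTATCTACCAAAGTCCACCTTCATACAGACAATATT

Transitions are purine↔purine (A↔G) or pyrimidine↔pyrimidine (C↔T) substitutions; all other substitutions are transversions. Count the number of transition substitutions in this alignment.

11

Mismatches occur at site 2 (T↔C, transition), site 6 (C↔A, transversion), site 13 (G↔A, transition), site 15 (G↔A, transition), site 17 (C↔T, transition), site 22 (T↔C, transition), site 24 (C↔T, transition), site 33 (T↔C, transition), site 34 (G↔A, transition), site 35 (G↔A, transition), site 37 (G↔A, transition), site 38 (A↔T, transversion), site 39 (C↔T, transition).
Of the 13 differences, 11 transitions and 2 transversions, so the answer is 11.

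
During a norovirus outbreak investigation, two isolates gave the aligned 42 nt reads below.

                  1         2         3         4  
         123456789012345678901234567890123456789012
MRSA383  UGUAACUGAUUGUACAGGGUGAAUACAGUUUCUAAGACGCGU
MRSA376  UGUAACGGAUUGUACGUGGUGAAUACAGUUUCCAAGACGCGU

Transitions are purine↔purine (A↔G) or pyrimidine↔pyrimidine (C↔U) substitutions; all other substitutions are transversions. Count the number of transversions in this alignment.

The sequences differ at positions 7 (U/G, transversion), 16 (A/G, transition), 17 (G/U, transversion), 33 (U/C, transition).
Of the 4 differences, 2 transitions and 2 transversions, so the answer is 2.

2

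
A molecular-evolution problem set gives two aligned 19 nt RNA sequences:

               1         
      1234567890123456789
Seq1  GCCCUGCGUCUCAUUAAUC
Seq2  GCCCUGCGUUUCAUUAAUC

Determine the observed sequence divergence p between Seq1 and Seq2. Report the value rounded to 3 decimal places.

Differing sites — 10:C/U.
There are 1 differences over 19 sites, so p = 1/19 = 0.053.

0.053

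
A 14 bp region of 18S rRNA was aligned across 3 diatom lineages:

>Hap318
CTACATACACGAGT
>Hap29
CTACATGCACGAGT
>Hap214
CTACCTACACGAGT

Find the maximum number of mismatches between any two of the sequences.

Pairwise Hamming distances:
  Hap318 vs Hap29: 1
  Hap318 vs Hap214: 1
  Hap29 vs Hap214: 2
The largest is 2, between Hap29 and Hap214.

2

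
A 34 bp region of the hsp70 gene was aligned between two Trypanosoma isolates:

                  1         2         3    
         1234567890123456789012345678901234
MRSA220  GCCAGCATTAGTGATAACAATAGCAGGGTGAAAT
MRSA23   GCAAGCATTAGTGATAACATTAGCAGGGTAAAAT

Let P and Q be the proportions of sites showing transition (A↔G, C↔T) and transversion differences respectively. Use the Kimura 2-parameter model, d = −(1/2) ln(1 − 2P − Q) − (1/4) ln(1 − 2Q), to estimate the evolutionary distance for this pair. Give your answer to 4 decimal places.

0.0939

Differing sites — 3:C/A (Tv); 20:A/T (Tv); 30:G/A (Ti).
Of the 3 differences, 1 transition and 2 transversions over 34 sites: P = 1/34 = 0.029412, Q = 2/34 = 0.058824.
d = −0.5·ln(0.882352) − 0.25·ln(0.882352) = −0.5·(-0.125164) − 0.25·(-0.125164) = 0.0939.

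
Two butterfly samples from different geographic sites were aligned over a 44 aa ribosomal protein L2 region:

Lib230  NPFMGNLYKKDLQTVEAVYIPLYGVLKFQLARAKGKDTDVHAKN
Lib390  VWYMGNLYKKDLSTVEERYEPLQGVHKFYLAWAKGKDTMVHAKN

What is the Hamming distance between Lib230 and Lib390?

12

The sequences differ at positions 1 (N/V), 2 (P/W), 3 (F/Y), 13 (Q/S), 17 (A/E), 18 (V/R), 20 (I/E), 23 (Y/Q), 26 (L/H), 29 (Q/Y), 32 (R/W), 39 (D/M).
That gives 12 mismatches out of 44 aligned sites, so the Hamming distance is 12.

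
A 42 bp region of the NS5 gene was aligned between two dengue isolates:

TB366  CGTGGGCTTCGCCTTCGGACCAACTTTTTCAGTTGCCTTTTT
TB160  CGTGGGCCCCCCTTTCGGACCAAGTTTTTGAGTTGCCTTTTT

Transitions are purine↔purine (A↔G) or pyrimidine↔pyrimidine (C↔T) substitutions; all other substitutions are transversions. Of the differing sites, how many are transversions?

3

Differing sites — 8:T/C (Ti); 9:T/C (Ti); 11:G/C (Tv); 13:C/T (Ti); 24:C/G (Tv); 30:C/G (Tv).
Of the 6 differences, 3 transitions and 3 transversions, so the answer is 3.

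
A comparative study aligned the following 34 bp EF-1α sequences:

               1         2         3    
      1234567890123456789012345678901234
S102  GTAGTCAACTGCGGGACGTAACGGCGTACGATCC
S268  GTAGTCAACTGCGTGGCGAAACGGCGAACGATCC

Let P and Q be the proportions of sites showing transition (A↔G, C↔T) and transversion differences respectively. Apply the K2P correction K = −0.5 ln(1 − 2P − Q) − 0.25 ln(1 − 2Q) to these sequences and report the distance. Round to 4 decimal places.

Mismatches occur at site 14 (G→T, transversion), site 16 (A→G, transition), site 19 (T→A, transversion), site 27 (T→A, transversion).
Of the 4 differences, 1 transition and 3 transversions over 34 sites: P = 1/34 = 0.029412, Q = 3/34 = 0.088235.
d = −0.5·ln(0.852941) − 0.25·ln(0.823530) = −0.5·(-0.159065) − 0.25·(-0.194155) = 0.1281.

0.1281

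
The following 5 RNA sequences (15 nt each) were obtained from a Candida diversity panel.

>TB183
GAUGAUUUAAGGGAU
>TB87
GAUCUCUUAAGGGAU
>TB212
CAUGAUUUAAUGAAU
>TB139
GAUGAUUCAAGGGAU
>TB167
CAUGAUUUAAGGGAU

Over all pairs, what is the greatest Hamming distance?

Pairwise Hamming distances:
  TB183 vs TB87: 3
  TB183 vs TB212: 3
  TB183 vs TB139: 1
  TB183 vs TB167: 1
  TB87 vs TB212: 6
  TB87 vs TB139: 4
  TB87 vs TB167: 4
  TB212 vs TB139: 4
  TB212 vs TB167: 2
  TB139 vs TB167: 2
The largest is 6, between TB87 and TB212.

6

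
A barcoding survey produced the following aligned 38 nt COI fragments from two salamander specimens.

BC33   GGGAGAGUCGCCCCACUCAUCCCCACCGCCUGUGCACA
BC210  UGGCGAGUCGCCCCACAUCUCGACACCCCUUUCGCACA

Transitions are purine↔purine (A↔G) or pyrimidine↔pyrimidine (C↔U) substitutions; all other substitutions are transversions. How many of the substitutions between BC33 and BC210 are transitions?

3

Mismatches occur at site 1 (G→U, transversion), site 4 (A→C, transversion), site 17 (U→A, transversion), site 18 (C→U, transition), site 19 (A→C, transversion), site 22 (C→G, transversion), site 23 (C→A, transversion), site 28 (G→C, transversion), site 30 (C→U, transition), site 32 (G→U, transversion), site 33 (U→C, transition).
Of the 11 differences, 3 transitions and 8 transversions, so the answer is 3.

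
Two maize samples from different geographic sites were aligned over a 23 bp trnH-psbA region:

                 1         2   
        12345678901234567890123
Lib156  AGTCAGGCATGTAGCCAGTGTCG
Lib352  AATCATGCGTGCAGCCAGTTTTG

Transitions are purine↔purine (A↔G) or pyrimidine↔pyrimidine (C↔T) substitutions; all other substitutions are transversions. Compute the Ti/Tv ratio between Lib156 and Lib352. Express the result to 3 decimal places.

The sequences differ at positions 2 (G/A, transition), 6 (G/T, transversion), 9 (A/G, transition), 12 (T/C, transition), 20 (G/T, transversion), 22 (C/T, transition).
Of the 6 differences, 4 transitions and 2 transversions, so Ti/Tv = 4/2 = 2.000.

2.000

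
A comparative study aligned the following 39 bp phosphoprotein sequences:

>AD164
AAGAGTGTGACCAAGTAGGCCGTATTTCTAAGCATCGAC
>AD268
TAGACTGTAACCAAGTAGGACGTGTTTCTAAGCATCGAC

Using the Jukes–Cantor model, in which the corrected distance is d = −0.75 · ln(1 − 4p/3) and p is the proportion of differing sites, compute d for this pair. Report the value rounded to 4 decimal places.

0.1406

Mismatches occur at site 1 (A↔T), site 5 (G↔C), site 9 (G↔A), site 20 (C↔A), site 24 (A↔G).
p = 5/39 = 0.128205.
d = −0.75 · ln(1 − (4/3)·0.128205) = −0.75 · ln(0.829060) = −0.75 · (-0.187463) = 0.1406.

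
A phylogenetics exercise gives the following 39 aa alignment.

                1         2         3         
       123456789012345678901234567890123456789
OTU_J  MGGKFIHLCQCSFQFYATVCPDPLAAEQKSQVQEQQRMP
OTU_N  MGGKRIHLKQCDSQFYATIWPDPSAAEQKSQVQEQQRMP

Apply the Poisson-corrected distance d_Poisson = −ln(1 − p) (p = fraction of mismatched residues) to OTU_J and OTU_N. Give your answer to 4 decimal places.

0.1978

Mismatches occur at site 5 (F↔R), site 9 (C↔K), site 12 (S↔D), site 13 (F↔S), site 19 (V↔I), site 20 (C↔W), site 24 (L↔S).
p = 7/39 = 0.179487.
d = −ln(1 − 0.179487) = −ln(0.820513) = 0.1978.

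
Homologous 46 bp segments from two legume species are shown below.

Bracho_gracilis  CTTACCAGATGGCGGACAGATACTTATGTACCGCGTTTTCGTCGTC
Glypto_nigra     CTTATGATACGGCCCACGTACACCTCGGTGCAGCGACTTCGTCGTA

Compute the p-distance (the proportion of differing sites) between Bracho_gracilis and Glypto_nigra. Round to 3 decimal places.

0.370

Mismatches occur at site 5 (C/T), site 6 (C/G), site 8 (G/T), site 10 (T/C), site 14 (G/C), site 15 (G/C), site 18 (A/G), site 19 (G/T), site 21 (T/C), site 24 (T/C), site 26 (A/C), site 27 (T/G), site 30 (A/G), site 32 (C/A), site 36 (T/A), site 37 (T/C), site 46 (C/A).
There are 17 differences over 46 sites, so p = 17/46 = 0.370.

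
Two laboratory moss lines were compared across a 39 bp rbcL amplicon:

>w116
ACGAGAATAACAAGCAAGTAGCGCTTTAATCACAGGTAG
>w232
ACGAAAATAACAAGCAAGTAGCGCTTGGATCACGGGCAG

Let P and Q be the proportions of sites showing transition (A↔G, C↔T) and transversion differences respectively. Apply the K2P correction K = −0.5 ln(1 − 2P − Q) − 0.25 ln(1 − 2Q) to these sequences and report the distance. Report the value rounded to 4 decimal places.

Mismatches occur at site 5 (G→A, transition), site 27 (T→G, transversion), site 28 (A→G, transition), site 34 (A→G, transition), site 37 (T→C, transition).
Of the 5 differences, 4 transitions and 1 transversion over 39 sites: P = 4/39 = 0.102564, Q = 1/39 = 0.025641.
d = −0.5·ln(0.769231) − 0.25·ln(0.948718) = −0.5·(-0.262364) − 0.25·(-0.052644) = 0.1443.

0.1443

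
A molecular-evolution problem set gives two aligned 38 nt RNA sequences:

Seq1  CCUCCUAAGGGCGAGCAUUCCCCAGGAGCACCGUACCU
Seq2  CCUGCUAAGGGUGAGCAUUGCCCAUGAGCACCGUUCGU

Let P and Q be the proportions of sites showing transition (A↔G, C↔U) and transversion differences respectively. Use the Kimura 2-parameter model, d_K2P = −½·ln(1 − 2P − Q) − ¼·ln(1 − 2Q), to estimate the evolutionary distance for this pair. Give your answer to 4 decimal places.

The sequences differ at positions 4 (C/G, transversion), 12 (C/U, transition), 20 (C/G, transversion), 25 (G/U, transversion), 35 (A/U, transversion), 37 (C/G, transversion).
Of the 6 differences, 1 transition and 5 transversions over 38 sites: P = 1/38 = 0.026316, Q = 5/38 = 0.131579.
d = −0.5·ln(0.815789) − 0.25·ln(0.736842) = −0.5·(-0.203600) − 0.25·(-0.305382) = 0.1781.

0.1781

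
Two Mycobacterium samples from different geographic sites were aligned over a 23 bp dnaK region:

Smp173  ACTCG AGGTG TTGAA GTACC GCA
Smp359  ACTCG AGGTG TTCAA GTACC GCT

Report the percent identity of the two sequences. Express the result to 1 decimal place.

Mismatches occur at site 13 (G→C), site 23 (A→T).
21 of the 23 sites match, so the percent identity is 21/23 × 100 = 91.3%.

91.3%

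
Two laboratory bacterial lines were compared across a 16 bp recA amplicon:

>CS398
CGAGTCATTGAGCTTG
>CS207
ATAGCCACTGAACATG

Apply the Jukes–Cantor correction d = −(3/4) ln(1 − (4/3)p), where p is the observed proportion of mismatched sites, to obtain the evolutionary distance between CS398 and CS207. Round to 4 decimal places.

0.5199

Differing sites — 1:C/A; 2:G/T; 5:T/C; 8:T/C; 12:G/A; 14:T/A.
p = 6/16 = 0.375000.
d = −0.75 · ln(1 − (4/3)·0.375000) = −0.75 · ln(0.500000) = −0.75 · (-0.693147) = 0.5199.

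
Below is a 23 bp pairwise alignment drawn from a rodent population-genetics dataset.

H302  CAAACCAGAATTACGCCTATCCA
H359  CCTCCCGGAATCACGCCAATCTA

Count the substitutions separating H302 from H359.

7

Mismatches occur at site 2 (A/C), site 3 (A/T), site 4 (A/C), site 7 (A/G), site 12 (T/C), site 18 (T/A), site 22 (C/T).
That gives 7 mismatches out of 23 aligned sites, so the Hamming distance is 7.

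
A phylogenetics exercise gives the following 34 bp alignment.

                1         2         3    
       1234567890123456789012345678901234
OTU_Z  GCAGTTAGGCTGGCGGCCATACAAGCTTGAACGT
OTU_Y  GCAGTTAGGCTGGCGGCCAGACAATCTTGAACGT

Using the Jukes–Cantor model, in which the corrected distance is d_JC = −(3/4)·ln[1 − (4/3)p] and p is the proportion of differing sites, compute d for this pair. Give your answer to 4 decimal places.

0.0613

The sequences differ at positions 20 (T/G), 25 (G/T).
p = 2/34 = 0.058824.
d = −0.75 · ln(1 − (4/3)·0.058824) = −0.75 · ln(0.921568) = −0.75 · (-0.081679) = 0.0613.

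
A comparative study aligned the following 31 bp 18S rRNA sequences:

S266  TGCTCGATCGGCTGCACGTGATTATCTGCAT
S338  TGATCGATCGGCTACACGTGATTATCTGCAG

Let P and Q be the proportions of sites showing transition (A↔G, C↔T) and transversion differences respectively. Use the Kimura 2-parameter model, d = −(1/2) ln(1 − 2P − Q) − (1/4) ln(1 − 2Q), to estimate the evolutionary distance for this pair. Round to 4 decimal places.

0.1036

Mismatches occur at site 3 (C→A, transversion), site 14 (G→A, transition), site 31 (T→G, transversion).
Of the 3 differences, 1 transition and 2 transversions over 31 sites: P = 1/31 = 0.032258, Q = 2/31 = 0.064516.
d = −0.5·ln(0.870968) − 0.25·ln(0.870968) = −0.5·(-0.138150) − 0.25·(-0.138150) = 0.1036.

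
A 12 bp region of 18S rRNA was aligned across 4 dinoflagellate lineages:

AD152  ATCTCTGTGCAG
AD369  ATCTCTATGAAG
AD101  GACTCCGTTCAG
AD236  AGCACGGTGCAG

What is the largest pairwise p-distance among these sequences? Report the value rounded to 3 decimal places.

0.500

Pairwise Hamming distances:
  AD152 vs AD369: 2
  AD152 vs AD101: 4
  AD152 vs AD236: 3
  AD369 vs AD101: 6
  AD369 vs AD236: 5
  AD101 vs AD236: 5
The largest is 6 mismatches, between AD369 and AD101; p = 6/12 = 0.500.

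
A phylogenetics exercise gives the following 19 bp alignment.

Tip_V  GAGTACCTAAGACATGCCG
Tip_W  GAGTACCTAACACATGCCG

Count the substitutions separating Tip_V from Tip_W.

1

A single mismatch occurs at site 11 (G→C).
That gives 1 mismatch out of 19 aligned sites, so the Hamming distance is 1.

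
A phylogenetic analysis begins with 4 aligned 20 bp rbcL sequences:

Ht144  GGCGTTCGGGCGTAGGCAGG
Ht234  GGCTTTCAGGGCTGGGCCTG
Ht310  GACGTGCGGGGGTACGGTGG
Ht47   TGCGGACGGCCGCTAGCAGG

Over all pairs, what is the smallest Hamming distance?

Pairwise Hamming distances:
  Ht144 vs Ht234: 7
  Ht144 vs Ht310: 6
  Ht144 vs Ht47: 7
  Ht234 vs Ht310: 10
  Ht234 vs Ht47: 13
  Ht310 vs Ht47: 11
The smallest is 6, between Ht144 and Ht310.

6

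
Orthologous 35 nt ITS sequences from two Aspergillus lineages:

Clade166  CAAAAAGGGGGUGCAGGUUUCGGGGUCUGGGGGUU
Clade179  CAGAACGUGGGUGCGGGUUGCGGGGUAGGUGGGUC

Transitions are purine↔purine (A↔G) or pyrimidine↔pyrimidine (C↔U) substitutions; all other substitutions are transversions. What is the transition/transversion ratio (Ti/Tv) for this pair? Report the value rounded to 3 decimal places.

0.500

The sequences differ at positions 3 (A/G, transition), 6 (A/C, transversion), 8 (G/U, transversion), 15 (A/G, transition), 20 (U/G, transversion), 27 (C/A, transversion), 28 (U/G, transversion), 30 (G/U, transversion), 35 (U/C, transition).
Of the 9 differences, 3 transitions and 6 transversions, so Ti/Tv = 3/6 = 0.500.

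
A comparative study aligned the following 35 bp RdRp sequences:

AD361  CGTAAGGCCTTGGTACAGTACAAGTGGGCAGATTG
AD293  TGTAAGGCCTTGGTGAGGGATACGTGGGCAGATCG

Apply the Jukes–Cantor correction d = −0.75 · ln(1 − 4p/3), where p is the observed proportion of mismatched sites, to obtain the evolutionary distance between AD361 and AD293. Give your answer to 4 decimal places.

The sequences differ at positions 1 (C/T), 15 (A/G), 16 (C/A), 17 (A/G), 19 (T/G), 21 (C/T), 23 (A/C), 34 (T/C).
p = 8/35 = 0.228571.
d = −0.75 · ln(1 − (4/3)·0.228571) = −0.75 · ln(0.695239) = −0.75 · (-0.363500) = 0.2726.

0.2726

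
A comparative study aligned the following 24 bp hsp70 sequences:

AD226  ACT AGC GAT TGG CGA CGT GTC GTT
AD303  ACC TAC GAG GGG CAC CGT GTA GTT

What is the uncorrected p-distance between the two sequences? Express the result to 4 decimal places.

The sequences differ at positions 3 (T/C), 4 (A/T), 5 (G/A), 9 (T/G), 10 (T/G), 14 (G/A), 15 (A/C), 21 (C/A).
There are 8 differences over 24 sites, so p = 8/24 = 0.3333.

0.3333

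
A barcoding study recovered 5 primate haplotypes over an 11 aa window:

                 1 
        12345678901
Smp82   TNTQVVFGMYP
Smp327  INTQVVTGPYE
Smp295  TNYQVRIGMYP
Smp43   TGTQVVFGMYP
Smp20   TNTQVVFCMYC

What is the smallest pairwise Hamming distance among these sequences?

Pairwise Hamming distances:
  Smp82 vs Smp327: 4
  Smp82 vs Smp295: 3
  Smp82 vs Smp43: 1
  Smp82 vs Smp20: 2
  Smp327 vs Smp295: 6
  Smp327 vs Smp43: 5
  Smp327 vs Smp20: 5
  Smp295 vs Smp43: 4
  Smp295 vs Smp20: 5
  Smp43 vs Smp20: 3
The smallest is 1, between Smp82 and Smp43.

1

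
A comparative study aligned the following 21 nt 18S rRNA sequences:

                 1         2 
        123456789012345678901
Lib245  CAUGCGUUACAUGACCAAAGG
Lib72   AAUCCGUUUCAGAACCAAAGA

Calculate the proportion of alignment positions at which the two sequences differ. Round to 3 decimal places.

Differing sites — 1:C/A; 4:G/C; 9:A/U; 12:U/G; 13:G/A; 21:G/A.
There are 6 differences over 21 sites, so p = 6/21 = 0.286.

0.286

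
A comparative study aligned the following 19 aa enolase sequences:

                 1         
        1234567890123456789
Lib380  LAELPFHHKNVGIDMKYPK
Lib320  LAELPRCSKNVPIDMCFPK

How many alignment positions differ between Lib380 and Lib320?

6

The sequences differ at positions 6 (F/R), 7 (H/C), 8 (H/S), 12 (G/P), 16 (K/C), 17 (Y/F).
That gives 6 mismatches out of 19 aligned sites, so the Hamming distance is 6.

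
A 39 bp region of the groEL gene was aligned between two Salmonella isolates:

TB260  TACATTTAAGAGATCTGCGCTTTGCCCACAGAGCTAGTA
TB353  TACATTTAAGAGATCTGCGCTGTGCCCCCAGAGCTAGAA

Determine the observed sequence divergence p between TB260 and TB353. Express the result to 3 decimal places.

0.077

Mismatches occur at site 22 (T/G), site 28 (A/C), site 38 (T/A).
There are 3 differences over 39 sites, so p = 3/39 = 0.077.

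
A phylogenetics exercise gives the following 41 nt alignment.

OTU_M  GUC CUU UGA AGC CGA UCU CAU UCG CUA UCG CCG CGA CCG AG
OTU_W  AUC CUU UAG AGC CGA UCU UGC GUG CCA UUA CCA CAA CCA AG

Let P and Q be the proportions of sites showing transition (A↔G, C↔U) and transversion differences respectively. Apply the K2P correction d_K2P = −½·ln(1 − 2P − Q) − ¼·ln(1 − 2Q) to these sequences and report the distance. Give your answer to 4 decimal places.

Differing sites — 1:G/A (Ti); 8:G/A (Ti); 9:A/G (Ti); 19:C/U (Ti); 20:A/G (Ti); 21:U/C (Ti); 22:U/G (Tv); 23:C/U (Ti); 26:U/C (Ti); 29:C/U (Ti); 30:G/A (Ti); 33:G/A (Ti); 35:G/A (Ti); 39:G/A (Ti).
Of the 14 differences, 13 transitions and 1 transversion over 41 sites: P = 13/41 = 0.317073, Q = 1/41 = 0.024390.
d = −0.5·ln(0.341464) − 0.25·ln(0.951220) = −0.5·(-1.074513) − 0.25·(-0.050010) = 0.5498.

0.5498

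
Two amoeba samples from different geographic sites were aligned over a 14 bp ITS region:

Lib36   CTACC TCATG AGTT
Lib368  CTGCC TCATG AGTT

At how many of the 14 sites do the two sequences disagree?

Differing sites — 3:A/G.
That gives 1 mismatch out of 14 aligned sites, so the Hamming distance is 1.

1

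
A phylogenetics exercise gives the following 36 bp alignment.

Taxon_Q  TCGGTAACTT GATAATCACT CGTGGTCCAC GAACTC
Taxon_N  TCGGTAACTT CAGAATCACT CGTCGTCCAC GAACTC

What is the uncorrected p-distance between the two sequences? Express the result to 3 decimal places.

The sequences differ at positions 11 (G/C), 13 (T/G), 24 (G/C).
There are 3 differences over 36 sites, so p = 3/36 = 0.083.

0.083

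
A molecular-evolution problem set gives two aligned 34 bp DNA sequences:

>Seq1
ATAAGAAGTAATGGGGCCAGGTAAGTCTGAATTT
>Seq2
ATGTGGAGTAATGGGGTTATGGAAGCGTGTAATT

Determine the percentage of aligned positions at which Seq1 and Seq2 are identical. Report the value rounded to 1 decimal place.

67.6%

Differing sites — 3:A/G; 4:A/T; 6:A/G; 17:C/T; 18:C/T; 20:G/T; 22:T/G; 26:T/C; 27:C/G; 30:A/T; 32:T/A.
23 of the 34 sites match, so the percent identity is 23/34 × 100 = 67.6%.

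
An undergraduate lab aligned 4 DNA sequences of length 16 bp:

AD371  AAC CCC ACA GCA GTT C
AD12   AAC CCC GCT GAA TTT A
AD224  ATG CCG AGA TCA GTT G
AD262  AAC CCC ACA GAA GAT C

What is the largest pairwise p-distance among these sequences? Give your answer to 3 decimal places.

Pairwise Hamming distances:
  AD371 vs AD12: 5
  AD371 vs AD224: 6
  AD371 vs AD262: 2
  AD12 vs AD224: 10
  AD12 vs AD262: 5
  AD224 vs AD262: 8
The largest is 10 mismatches, between AD12 and AD224; p = 10/16 = 0.625.

0.625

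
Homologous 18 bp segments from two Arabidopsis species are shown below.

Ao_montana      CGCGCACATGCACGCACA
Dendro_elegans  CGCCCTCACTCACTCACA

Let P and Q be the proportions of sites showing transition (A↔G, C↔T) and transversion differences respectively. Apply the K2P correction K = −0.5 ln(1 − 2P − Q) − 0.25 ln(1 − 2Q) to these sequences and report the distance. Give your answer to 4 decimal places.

Differing sites — 4:G/C (Tv); 6:A/T (Tv); 9:T/C (Ti); 10:G/T (Tv); 14:G/T (Tv).
Of the 5 differences, 1 transition and 4 transversions over 18 sites: P = 1/18 = 0.055556, Q = 4/18 = 0.222222.
d = −0.5·ln(0.666666) − 0.25·ln(0.555556) = −0.5·(-0.405466) − 0.25·(-0.587786) = 0.3497.

0.3497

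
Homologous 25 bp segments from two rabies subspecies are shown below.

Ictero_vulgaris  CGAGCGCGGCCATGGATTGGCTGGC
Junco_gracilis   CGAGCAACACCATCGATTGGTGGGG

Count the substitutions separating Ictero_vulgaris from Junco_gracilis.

Differing sites — 6:G/A; 7:C/A; 8:G/C; 9:G/A; 14:G/C; 21:C/T; 22:T/G; 25:C/G.
That gives 8 mismatches out of 25 aligned sites, so the Hamming distance is 8.

8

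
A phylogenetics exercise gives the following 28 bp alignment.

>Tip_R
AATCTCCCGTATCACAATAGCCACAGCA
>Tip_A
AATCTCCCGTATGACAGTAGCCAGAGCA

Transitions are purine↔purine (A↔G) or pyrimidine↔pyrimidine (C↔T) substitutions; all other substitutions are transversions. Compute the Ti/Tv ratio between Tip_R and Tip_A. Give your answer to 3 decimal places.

0.500

The sequences differ at positions 13 (C/G, transversion), 17 (A/G, transition), 24 (C/G, transversion).
Of the 3 differences, 1 transition and 2 transversions, so Ti/Tv = 1/2 = 0.500.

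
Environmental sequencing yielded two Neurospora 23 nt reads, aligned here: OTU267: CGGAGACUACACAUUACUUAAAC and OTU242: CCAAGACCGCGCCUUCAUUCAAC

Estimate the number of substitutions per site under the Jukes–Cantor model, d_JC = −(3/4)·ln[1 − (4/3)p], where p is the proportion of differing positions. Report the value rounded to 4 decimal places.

Mismatches occur at site 2 (G→C), site 3 (G→A), site 8 (U→C), site 9 (A→G), site 11 (A→G), site 13 (A→C), site 16 (A→C), site 17 (C→A), site 20 (A→C).
p = 9/23 = 0.391304.
d = −0.75 · ln(1 − (4/3)·0.391304) = −0.75 · ln(0.478261) = −0.75 · (-0.737599) = 0.5532.

0.5532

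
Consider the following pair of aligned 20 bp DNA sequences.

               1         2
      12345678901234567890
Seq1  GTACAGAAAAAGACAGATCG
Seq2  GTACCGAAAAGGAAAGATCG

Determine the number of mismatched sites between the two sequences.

The sequences differ at positions 5 (A/C), 11 (A/G), 14 (C/A).
That gives 3 mismatches out of 20 aligned sites, so the Hamming distance is 3.

3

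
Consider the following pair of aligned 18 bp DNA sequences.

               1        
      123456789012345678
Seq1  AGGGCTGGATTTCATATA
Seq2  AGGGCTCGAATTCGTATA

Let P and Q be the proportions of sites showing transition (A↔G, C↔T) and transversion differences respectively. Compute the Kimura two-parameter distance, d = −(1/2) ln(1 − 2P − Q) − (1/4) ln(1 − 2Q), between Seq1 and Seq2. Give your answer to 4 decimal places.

Mismatches occur at site 7 (G/C, transversion), site 10 (T/A, transversion), site 14 (A/G, transition).
Of the 3 differences, 1 transition and 2 transversions over 18 sites: P = 1/18 = 0.055556, Q = 2/18 = 0.111111.
d = −0.5·ln(0.777777) − 0.25·ln(0.777778) = −0.5·(-0.251315) − 0.25·(-0.251314) = 0.1885.

0.1885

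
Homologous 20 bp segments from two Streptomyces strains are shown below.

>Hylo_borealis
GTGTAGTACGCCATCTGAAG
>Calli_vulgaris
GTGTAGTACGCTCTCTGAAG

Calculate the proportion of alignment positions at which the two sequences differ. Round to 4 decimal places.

Mismatches occur at site 12 (C↔T), site 13 (A↔C).
There are 2 differences over 20 sites, so p = 2/20 = 0.1000.

0.1000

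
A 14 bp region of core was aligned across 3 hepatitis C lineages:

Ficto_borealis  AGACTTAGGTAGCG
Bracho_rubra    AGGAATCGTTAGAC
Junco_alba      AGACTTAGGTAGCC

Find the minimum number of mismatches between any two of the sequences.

1

Pairwise Hamming distances:
  Ficto_borealis vs Bracho_rubra: 7
  Ficto_borealis vs Junco_alba: 1
  Bracho_rubra vs Junco_alba: 6
The smallest is 1, between Ficto_borealis and Junco_alba.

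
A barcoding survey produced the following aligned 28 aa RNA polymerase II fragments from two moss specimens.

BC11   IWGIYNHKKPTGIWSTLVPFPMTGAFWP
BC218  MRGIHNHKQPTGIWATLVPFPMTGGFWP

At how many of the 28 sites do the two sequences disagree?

The sequences differ at positions 1 (I/M), 2 (W/R), 5 (Y/H), 9 (K/Q), 15 (S/A), 25 (A/G).
That gives 6 mismatches out of 28 aligned sites, so the Hamming distance is 6.

6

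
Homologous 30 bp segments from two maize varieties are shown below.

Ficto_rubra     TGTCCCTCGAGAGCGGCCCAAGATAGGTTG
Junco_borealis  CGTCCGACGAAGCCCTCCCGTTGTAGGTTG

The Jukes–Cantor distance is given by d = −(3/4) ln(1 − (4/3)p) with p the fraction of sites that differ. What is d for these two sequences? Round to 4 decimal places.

0.5716

The sequences differ at positions 1 (T/C), 6 (C/G), 7 (T/A), 11 (G/A), 12 (A/G), 13 (G/C), 15 (G/C), 16 (G/T), 20 (A/G), 21 (A/T), 22 (G/T), 23 (A/G).
p = 12/30 = 0.400000.
d = −0.75 · ln(1 − (4/3)·0.400000) = −0.75 · ln(0.466667) = −0.75 · (-0.762139) = 0.5716.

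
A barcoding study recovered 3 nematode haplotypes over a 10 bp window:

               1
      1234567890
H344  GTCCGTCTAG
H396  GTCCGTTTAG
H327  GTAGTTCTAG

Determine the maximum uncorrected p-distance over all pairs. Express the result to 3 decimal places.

Pairwise Hamming distances:
  H344 vs H396: 1
  H344 vs H327: 3
  H396 vs H327: 4
The largest is 4 mismatches, between H396 and H327; p = 4/10 = 0.400.

0.400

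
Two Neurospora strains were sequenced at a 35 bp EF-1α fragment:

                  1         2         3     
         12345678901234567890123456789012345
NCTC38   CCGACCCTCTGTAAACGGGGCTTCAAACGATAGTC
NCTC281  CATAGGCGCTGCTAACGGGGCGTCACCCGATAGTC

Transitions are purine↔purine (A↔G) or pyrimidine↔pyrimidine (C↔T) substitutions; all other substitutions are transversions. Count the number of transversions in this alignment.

The sequences differ at positions 2 (C/A, transversion), 3 (G/T, transversion), 5 (C/G, transversion), 6 (C/G, transversion), 8 (T/G, transversion), 12 (T/C, transition), 13 (A/T, transversion), 22 (T/G, transversion), 26 (A/C, transversion), 27 (A/C, transversion).
Of the 10 differences, 1 transition and 9 transversions, so the answer is 9.

9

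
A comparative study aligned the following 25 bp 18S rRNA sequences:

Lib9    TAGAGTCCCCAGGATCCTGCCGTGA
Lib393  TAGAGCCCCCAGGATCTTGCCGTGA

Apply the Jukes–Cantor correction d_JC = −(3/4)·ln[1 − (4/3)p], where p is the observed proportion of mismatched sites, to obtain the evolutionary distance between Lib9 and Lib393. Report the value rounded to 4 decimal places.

0.0846

Differing sites — 6:T/C; 17:C/T.
p = 2/25 = 0.080000.
d = −0.75 · ln(1 − (4/3)·0.080000) = −0.75 · ln(0.893333) = −0.75 · (-0.112796) = 0.0846.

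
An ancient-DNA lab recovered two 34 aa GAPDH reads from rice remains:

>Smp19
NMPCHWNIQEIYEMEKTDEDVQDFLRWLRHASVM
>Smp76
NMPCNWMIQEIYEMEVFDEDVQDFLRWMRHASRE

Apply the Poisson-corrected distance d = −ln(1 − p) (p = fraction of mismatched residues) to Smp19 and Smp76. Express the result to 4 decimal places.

0.2305

Mismatches occur at site 5 (H→N), site 7 (N→M), site 16 (K→V), site 17 (T→F), site 28 (L→M), site 33 (V→R), site 34 (M→E).
p = 7/34 = 0.205882.
d = −ln(1 − 0.205882) = −ln(0.794118) = 0.2305.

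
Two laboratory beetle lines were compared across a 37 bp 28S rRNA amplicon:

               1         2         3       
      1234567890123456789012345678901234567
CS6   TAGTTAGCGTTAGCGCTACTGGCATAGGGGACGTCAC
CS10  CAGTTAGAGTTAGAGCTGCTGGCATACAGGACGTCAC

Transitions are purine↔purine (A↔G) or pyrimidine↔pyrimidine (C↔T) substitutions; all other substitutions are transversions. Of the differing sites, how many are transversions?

The sequences differ at positions 1 (T/C, transition), 8 (C/A, transversion), 14 (C/A, transversion), 18 (A/G, transition), 27 (G/C, transversion), 28 (G/A, transition).
Of the 6 differences, 3 transitions and 3 transversions, so the answer is 3.

3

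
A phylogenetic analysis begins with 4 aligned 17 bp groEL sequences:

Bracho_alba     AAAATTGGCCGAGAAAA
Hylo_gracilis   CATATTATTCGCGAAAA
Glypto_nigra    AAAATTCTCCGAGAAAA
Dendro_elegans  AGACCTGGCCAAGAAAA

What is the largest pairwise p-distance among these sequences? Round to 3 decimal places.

0.588

Pairwise Hamming distances:
  Bracho_alba vs Hylo_gracilis: 6
  Bracho_alba vs Glypto_nigra: 2
  Bracho_alba vs Dendro_elegans: 4
  Hylo_gracilis vs Glypto_nigra: 5
  Hylo_gracilis vs Dendro_elegans: 10
  Glypto_nigra vs Dendro_elegans: 6
The largest is 10 mismatches, between Hylo_gracilis and Dendro_elegans; p = 10/17 = 0.588.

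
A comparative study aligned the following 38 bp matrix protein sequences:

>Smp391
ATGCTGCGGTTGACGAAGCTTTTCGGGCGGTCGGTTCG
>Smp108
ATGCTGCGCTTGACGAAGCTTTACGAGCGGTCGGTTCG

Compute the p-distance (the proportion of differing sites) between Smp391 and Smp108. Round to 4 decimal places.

0.0789

The sequences differ at positions 9 (G/C), 23 (T/A), 26 (G/A).
There are 3 differences over 38 sites, so p = 3/38 = 0.0789.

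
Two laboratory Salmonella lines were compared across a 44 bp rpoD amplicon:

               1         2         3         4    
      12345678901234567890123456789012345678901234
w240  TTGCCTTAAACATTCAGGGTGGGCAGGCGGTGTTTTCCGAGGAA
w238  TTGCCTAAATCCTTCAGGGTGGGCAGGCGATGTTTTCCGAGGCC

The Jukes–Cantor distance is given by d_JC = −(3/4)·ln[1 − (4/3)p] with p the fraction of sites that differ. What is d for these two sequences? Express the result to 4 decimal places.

0.1505

The sequences differ at positions 7 (T/A), 10 (A/T), 12 (A/C), 30 (G/A), 43 (A/C), 44 (A/C).
p = 6/44 = 0.136364.
d = −0.75 · ln(1 − (4/3)·0.136364) = −0.75 · ln(0.818181) = −0.75 · (-0.200672) = 0.1505.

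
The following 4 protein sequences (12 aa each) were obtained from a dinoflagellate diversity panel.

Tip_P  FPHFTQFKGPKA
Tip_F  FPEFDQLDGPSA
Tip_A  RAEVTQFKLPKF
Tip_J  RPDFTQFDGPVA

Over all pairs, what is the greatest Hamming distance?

Pairwise Hamming distances:
  Tip_P vs Tip_F: 5
  Tip_P vs Tip_A: 6
  Tip_P vs Tip_J: 4
  Tip_F vs Tip_A: 9
  Tip_F vs Tip_J: 5
  Tip_A vs Tip_J: 7
The largest is 9, between Tip_F and Tip_A.

9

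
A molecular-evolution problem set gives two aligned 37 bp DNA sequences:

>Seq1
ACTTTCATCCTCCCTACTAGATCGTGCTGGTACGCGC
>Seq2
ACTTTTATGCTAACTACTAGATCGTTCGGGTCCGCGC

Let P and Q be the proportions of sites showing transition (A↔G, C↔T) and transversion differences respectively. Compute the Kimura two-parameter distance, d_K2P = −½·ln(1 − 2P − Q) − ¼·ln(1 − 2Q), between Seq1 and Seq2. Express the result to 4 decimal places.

0.2198

Differing sites — 6:C/T (Ti); 9:C/G (Tv); 12:C/A (Tv); 13:C/A (Tv); 26:G/T (Tv); 28:T/G (Tv); 32:A/C (Tv).
Of the 7 differences, 1 transition and 6 transversions over 37 sites: P = 1/37 = 0.027027, Q = 6/37 = 0.162162.
d = −0.5·ln(0.783784) − 0.25·ln(0.675676) = −0.5·(-0.243622) − 0.25·(-0.392042) = 0.2198.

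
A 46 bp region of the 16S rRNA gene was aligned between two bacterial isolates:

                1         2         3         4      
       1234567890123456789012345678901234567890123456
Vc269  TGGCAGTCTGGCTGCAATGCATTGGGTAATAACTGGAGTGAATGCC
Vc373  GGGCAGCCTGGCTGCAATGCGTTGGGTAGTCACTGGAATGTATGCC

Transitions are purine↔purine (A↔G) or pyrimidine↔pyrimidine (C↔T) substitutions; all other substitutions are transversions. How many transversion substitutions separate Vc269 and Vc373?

3

Differing sites — 1:T/G (Tv); 7:T/C (Ti); 21:A/G (Ti); 29:A/G (Ti); 31:A/C (Tv); 38:G/A (Ti); 41:A/T (Tv).
Of the 7 differences, 4 transitions and 3 transversions, so the answer is 3.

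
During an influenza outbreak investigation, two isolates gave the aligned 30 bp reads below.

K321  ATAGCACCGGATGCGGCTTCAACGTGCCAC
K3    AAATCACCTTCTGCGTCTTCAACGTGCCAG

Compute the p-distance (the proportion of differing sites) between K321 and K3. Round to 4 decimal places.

0.2333

The sequences differ at positions 2 (T/A), 4 (G/T), 9 (G/T), 10 (G/T), 11 (A/C), 16 (G/T), 30 (C/G).
There are 7 differences over 30 sites, so p = 7/30 = 0.2333.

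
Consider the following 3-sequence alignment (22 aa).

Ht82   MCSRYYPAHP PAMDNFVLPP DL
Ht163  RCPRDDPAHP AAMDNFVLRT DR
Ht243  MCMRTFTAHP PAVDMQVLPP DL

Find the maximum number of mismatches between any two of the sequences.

12

Pairwise Hamming distances:
  Ht82 vs Ht163: 8
  Ht82 vs Ht243: 7
  Ht163 vs Ht243: 12
The largest is 12, between Ht163 and Ht243.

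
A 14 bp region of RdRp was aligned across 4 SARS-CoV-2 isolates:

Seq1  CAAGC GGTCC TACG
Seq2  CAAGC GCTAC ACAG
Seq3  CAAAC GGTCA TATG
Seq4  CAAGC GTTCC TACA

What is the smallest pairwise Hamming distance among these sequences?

2

Pairwise Hamming distances:
  Seq1 vs Seq2: 5
  Seq1 vs Seq3: 3
  Seq1 vs Seq4: 2
  Seq2 vs Seq3: 7
  Seq2 vs Seq4: 6
  Seq3 vs Seq4: 5
The smallest is 2, between Seq1 and Seq4.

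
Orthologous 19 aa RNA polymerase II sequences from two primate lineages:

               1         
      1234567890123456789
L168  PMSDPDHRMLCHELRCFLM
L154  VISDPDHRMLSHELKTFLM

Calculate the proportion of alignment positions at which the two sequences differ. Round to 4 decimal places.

0.2632

Mismatches occur at site 1 (P→V), site 2 (M→I), site 11 (C→S), site 15 (R→K), site 16 (C→T).
There are 5 differences over 19 sites, so p = 5/19 = 0.2632.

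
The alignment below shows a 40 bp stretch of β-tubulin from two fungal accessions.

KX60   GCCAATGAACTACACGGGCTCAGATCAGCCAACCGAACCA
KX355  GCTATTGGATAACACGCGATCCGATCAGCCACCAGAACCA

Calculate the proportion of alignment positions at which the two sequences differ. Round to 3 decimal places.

Mismatches occur at site 3 (C→T), site 5 (A→T), site 8 (A→G), site 10 (C→T), site 11 (T→A), site 17 (G→C), site 19 (C→A), site 22 (A→C), site 32 (A→C), site 34 (C→A).
There are 10 differences over 40 sites, so p = 10/40 = 0.250.

0.250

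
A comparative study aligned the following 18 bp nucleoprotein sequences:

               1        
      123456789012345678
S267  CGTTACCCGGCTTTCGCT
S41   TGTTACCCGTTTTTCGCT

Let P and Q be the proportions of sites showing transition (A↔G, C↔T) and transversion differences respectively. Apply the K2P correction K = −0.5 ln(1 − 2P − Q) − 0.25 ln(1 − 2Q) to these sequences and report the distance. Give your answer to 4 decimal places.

0.1922

Differing sites — 1:C/T (Ti); 10:G/T (Tv); 11:C/T (Ti).
Of the 3 differences, 2 transitions and 1 transversion over 18 sites: P = 2/18 = 0.111111, Q = 1/18 = 0.055556.
d = −0.5·ln(0.722222) − 0.25·ln(0.888888) = −0.5·(-0.325423) − 0.25·(-0.117784) = 0.1922.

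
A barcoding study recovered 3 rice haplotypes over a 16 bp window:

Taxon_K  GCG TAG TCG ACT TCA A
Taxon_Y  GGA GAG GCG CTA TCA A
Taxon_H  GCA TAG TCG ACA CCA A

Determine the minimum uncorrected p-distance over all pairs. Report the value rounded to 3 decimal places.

0.188

Pairwise Hamming distances:
  Taxon_K vs Taxon_Y: 7
  Taxon_K vs Taxon_H: 3
  Taxon_Y vs Taxon_H: 6
The smallest is 3 mismatches, between Taxon_K and Taxon_H; p = 3/16 = 0.188.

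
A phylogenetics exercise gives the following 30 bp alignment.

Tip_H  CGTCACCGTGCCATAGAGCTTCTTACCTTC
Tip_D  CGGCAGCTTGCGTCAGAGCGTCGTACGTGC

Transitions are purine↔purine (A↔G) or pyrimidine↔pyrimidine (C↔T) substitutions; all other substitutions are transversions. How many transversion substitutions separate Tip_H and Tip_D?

9

Differing sites — 3:T/G (Tv); 6:C/G (Tv); 8:G/T (Tv); 12:C/G (Tv); 13:A/T (Tv); 14:T/C (Ti); 20:T/G (Tv); 23:T/G (Tv); 27:C/G (Tv); 29:T/G (Tv).
Of the 10 differences, 1 transition and 9 transversions, so the answer is 9.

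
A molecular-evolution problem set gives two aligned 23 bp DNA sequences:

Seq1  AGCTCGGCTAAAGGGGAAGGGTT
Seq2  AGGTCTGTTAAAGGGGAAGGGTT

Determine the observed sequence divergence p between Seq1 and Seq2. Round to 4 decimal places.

0.1304

The sequences differ at positions 3 (C/G), 6 (G/T), 8 (C/T).
There are 3 differences over 23 sites, so p = 3/23 = 0.1304.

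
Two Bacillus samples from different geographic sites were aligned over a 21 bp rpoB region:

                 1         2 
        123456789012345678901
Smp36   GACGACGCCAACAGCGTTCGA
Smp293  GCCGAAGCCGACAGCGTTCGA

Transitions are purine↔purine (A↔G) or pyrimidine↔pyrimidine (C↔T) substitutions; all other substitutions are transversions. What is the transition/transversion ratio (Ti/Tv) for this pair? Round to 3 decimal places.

Differing sites — 2:A/C (Tv); 6:C/A (Tv); 10:A/G (Ti).
Of the 3 differences, 1 transition and 2 transversions, so Ti/Tv = 1/2 = 0.500.

0.500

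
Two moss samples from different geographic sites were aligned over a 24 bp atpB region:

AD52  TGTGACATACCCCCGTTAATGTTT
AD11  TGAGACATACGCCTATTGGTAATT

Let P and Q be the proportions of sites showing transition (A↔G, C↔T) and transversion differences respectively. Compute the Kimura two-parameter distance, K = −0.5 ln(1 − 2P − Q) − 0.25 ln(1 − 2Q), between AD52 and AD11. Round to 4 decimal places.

Differing sites — 3:T/A (Tv); 11:C/G (Tv); 14:C/T (Ti); 15:G/A (Ti); 18:A/G (Ti); 19:A/G (Ti); 21:G/A (Ti); 22:T/A (Tv).
Of the 8 differences, 5 transitions and 3 transversions over 24 sites: P = 5/24 = 0.208333, Q = 3/24 = 0.125000.
d = −0.5·ln(0.458334) − 0.25·ln(0.750000) = −0.5·(-0.780157) − 0.25·(-0.287682) = 0.4620.

0.4620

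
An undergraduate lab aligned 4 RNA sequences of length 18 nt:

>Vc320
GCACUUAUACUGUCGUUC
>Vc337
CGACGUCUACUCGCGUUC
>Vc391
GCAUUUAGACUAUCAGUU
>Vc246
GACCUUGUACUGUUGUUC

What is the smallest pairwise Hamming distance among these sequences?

4

Pairwise Hamming distances:
  Vc320 vs Vc337: 6
  Vc320 vs Vc391: 6
  Vc320 vs Vc246: 4
  Vc337 vs Vc391: 11
  Vc337 vs Vc246: 8
  Vc391 vs Vc246: 10
The smallest is 4, between Vc320 and Vc246.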